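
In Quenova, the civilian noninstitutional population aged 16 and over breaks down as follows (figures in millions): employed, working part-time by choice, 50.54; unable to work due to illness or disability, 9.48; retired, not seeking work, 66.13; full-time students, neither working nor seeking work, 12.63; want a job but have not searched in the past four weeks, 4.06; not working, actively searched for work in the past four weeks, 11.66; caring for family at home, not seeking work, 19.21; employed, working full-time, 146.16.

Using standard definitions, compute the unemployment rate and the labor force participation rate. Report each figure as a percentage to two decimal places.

Unemployment rate ≈ 5.60%; labor force participation rate ≈ 65.14%.

Employed = 50.54 + 146.16 = 196.70 million.
Unemployed = 11.66 million.
Labor force = 196.70 + 11.66 = 208.36 million.
Not in labor force = 9.48 + 66.13 + 12.63 + 4.06 + 19.21 = 111.51 million (those not working and not actively searching are outside the labor force — including those who want a job but have given up searching).
Civilian working-age population = 208.36 + 111.51 = 319.87 million.
Unemployment rate = 11.66 / 208.36 = 5.60%.
Labor force participation rate = 208.36 / 319.87 = 65.14%.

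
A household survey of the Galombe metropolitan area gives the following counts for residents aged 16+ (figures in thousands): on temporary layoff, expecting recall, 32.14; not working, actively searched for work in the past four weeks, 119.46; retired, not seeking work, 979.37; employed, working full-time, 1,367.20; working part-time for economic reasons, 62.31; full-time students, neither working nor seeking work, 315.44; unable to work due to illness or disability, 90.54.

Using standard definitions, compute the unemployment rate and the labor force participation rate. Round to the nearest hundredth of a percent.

Employed = 1,367.20 + 62.31 = 1,429.51 thousand (anyone who worked, including part-time for economic reasons, counts as employed).
Unemployed = 32.14 + 119.46 = 151.60 thousand (jobless and actively searching, or on temporary layoff).
Labor force = 1,429.51 + 151.60 = 1,581.11 thousand.
Not in labor force = 979.37 + 315.44 + 90.54 = 1,385.35 thousand (those not working and not actively searching are outside the labor force).
Civilian working-age population = 1,581.11 + 1,385.35 = 2,966.46 thousand.
Unemployment rate = 151.60 / 1,581.11 = 9.59%.
Labor force participation rate = 1,581.11 / 2,966.46 = 53.30%.

Unemployment rate ≈ 9.59%; labor force participation rate ≈ 53.30%.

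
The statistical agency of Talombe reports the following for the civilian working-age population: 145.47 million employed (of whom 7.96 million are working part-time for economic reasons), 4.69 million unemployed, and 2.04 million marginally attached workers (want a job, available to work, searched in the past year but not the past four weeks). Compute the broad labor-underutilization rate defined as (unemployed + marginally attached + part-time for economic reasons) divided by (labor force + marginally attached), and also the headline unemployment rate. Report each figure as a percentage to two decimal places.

Labor force = 145.47 + 4.69 = 150.16 million.
Numerator = 4.69 + 2.04 + 7.96 = 14.69 million.
Denominator = 150.16 + 2.04 = 152.20 million.
Broad rate = 14.69 / 152.20 = 9.65%.
Headline unemployment rate = 4.69 / 150.16 = 3.12%.

Broad underutilization rate ≈ 9.65%; headline unemployment rate ≈ 3.12%.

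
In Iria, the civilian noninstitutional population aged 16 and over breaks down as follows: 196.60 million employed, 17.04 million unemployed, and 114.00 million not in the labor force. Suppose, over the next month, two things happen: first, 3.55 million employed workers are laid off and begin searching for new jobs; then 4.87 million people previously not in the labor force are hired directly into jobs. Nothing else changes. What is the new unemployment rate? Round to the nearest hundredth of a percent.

New unemployment rate ≈ 9.42%.

Initially, labor force = 196.60 + 17.04 = 213.64 million, so u = 17.04/213.64 = 7.98%.
After the first change, employed falls and unemployed rises by 3.55; labor force unchanged → E = 193.05, U = 20.59, labor force = 213.64 million.
After the second change, employed and labor force both rise by 4.87; unemployed unchanged → E = 197.92, U = 20.59, labor force = 218.51 million.
New unemployment rate = 20.59 / 218.51 = 9.42%.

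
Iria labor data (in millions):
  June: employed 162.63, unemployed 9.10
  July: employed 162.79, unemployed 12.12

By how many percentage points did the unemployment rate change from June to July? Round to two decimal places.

June: labor force = 162.63 + 9.10 = 171.73; u = 9.10/171.73 = 5.30%.
July: labor force = 162.79 + 12.12 = 174.91; u = 12.12/174.91 = 6.93%.
Change = 6.93% − 5.30% = +1.63 pp.

The unemployment rate changed by +1.63 percentage points.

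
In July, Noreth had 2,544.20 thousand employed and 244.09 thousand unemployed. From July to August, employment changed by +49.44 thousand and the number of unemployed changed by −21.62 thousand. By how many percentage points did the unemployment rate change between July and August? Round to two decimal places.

July: labor force = 2,544.20 + 244.09 = 2,788.29; u = 244.09/2,788.29 = 8.75%.
August: labor force = 2,593.64 + 222.47 = 2,816.11; u = 222.47/2,816.11 = 7.90%.
Change = 7.90% − 8.75% = −0.85 pp.

The unemployment rate changed by −0.85 percentage points.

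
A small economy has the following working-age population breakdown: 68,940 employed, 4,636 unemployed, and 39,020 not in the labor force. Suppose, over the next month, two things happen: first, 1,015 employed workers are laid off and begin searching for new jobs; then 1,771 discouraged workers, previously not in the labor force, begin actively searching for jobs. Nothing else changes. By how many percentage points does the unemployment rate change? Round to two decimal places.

Initially, labor force = 68,940 + 4,636 = 73,576, so u = 4,636/73,576 = 6.30%.
After the first change, employed falls and unemployed rises by 1,015; labor force unchanged → E = 67,925, U = 5,651, labor force = 73,576.
After the second change, unemployed and labor force both rise by 1,771 → E = 67,925, U = 7,422, labor force = 75,347.
New unemployment rate = 7,422 / 75,347 = 9.85%.
Change = 9.85% − 6.30% = +3.55 percentage points.

The unemployment rate changes by +3.55 percentage points.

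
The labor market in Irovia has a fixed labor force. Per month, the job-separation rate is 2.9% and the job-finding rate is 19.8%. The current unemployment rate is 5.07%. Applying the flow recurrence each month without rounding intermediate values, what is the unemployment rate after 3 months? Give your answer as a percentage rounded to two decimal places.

Unemployment rate after three months ≈ 9.22%.

With a fixed labor force, u_{t+1} = u_t + s·(1−u_t) − f·u_t = u_t·(1−s−f) + s.
Here 1−s−f = 0.773 and s = 0.029.
u_1 = 0.050700 × 0.773 + 0.029 = 0.068191.
u_2 = 0.068191 × 0.773 + 0.029 = 0.081712.
u_3 = 0.081712 × 0.773 + 0.029 = 0.092163.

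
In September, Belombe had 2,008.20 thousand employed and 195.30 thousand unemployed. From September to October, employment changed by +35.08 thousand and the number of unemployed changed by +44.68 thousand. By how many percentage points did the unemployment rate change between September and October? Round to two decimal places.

The unemployment rate changed by +1.65 percentage points.

September: labor force = 2,008.20 + 195.30 = 2,203.50; u = 195.30/2,203.50 = 8.86%.
October: labor force = 2,043.28 + 239.98 = 2,283.26; u = 239.98/2,283.26 = 10.51%.
Change = 10.51% − 8.86% = +1.65 pp.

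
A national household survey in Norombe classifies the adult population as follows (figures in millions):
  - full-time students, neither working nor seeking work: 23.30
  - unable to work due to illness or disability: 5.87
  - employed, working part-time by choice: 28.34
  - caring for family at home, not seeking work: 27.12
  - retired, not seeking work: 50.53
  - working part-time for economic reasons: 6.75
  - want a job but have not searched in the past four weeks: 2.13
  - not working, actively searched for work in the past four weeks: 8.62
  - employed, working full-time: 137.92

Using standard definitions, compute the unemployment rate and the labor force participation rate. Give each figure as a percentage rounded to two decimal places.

Employed = 28.34 + 6.75 + 137.92 = 173.01 million (anyone who worked, including part-time for economic reasons, counts as employed).
Unemployed = 8.62 million.
Labor force = 173.01 + 8.62 = 181.63 million.
Not in labor force = 23.30 + 5.87 + 27.12 + 50.53 + 2.13 = 108.95 million (those not working and not actively searching are outside the labor force — including those who want a job but have given up searching).
Civilian working-age population = 181.63 + 108.95 = 290.58 million.
Unemployment rate = 8.62 / 181.63 = 4.75%.
Labor force participation rate = 181.63 / 290.58 = 62.51%.

Unemployment rate ≈ 4.75%; labor force participation rate ≈ 62.51%.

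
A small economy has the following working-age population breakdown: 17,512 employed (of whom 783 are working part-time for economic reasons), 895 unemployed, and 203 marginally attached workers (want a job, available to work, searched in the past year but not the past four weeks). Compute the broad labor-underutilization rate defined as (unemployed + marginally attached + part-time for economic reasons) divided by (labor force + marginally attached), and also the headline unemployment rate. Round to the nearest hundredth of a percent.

Broad underutilization rate ≈ 10.11%; headline unemployment rate ≈ 4.86%.

Labor force = 17,512 + 895 = 18,407.
Numerator = 895 + 203 + 783 = 1,881.
Denominator = 18,407 + 203 = 18,610.
Broad rate = 1,881 / 18,610 = 10.11%.
Headline unemployment rate = 895 / 18,407 = 4.86%.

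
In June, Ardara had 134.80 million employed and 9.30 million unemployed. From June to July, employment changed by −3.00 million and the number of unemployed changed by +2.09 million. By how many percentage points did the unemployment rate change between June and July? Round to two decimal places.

June: labor force = 134.80 + 9.30 = 144.10; u = 9.30/144.10 = 6.45%.
July: labor force = 131.80 + 11.39 = 143.19; u = 11.39/143.19 = 7.95%.
Change = 7.95% − 6.45% = +1.50 pp.

The unemployment rate changed by +1.50 percentage points.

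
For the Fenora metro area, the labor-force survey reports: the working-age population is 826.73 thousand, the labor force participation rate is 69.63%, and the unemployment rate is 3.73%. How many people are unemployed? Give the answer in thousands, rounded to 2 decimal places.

Labor force = 0.6963 × 826.73 = 575.65 thousand.
Unemployed = 0.0373 × 575.65 ≈ 21.47 thousand.

About 21.47 thousand are unemployed.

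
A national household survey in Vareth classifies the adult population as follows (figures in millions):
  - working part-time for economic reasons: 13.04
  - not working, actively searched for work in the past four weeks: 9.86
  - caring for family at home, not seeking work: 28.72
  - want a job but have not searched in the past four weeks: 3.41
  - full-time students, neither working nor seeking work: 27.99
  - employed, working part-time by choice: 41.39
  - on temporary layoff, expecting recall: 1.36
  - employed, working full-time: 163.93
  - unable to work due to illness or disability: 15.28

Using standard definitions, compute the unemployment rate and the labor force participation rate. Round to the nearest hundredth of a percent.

Unemployment rate ≈ 4.89%; labor force participation rate ≈ 75.28%.

Employed = 13.04 + 41.39 + 163.93 = 218.36 million (anyone who worked, including part-time for economic reasons, counts as employed).
Unemployed = 9.86 + 1.36 = 11.22 million (jobless and actively searching, or on temporary layoff).
Labor force = 218.36 + 11.22 = 229.58 million.
Not in labor force = 28.72 + 3.41 + 27.99 + 15.28 = 75.40 million (those not working and not actively searching are outside the labor force — including those who want a job but have given up searching).
Civilian working-age population = 229.58 + 75.40 = 304.98 million.
Unemployment rate = 11.22 / 229.58 = 4.89%.
Labor force participation rate = 229.58 / 304.98 = 75.28%.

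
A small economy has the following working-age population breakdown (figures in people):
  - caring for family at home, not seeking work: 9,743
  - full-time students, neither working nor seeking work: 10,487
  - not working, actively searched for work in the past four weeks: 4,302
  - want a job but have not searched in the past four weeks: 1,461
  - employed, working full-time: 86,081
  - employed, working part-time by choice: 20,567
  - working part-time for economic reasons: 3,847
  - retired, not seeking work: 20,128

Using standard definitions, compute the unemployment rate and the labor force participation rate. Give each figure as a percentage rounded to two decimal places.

Unemployment rate ≈ 3.75%; labor force participation rate ≈ 73.30%.

Employed = 86,081 + 20,567 + 3,847 = 110,495 (anyone who worked, including part-time for economic reasons, counts as employed).
Unemployed = 4,302.
Labor force = 110,495 + 4,302 = 114,797.
Not in labor force = 9,743 + 10,487 + 1,461 + 20,128 = 41,819 (those not working and not actively searching are outside the labor force — including those who want a job but have given up searching).
Civilian working-age population = 114,797 + 41,819 = 156,616.
Unemployment rate = 4,302 / 114,797 = 3.75%.
Labor force participation rate = 114,797 / 156,616 = 73.30%.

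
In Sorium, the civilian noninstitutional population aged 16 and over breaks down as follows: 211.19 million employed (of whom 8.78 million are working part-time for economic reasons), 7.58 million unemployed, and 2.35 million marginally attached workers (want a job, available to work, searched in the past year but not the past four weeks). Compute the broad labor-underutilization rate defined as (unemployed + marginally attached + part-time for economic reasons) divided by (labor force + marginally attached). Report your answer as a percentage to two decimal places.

Broad underutilization rate ≈ 8.46%.

Labor force = 211.19 + 7.58 = 218.77 million.
Numerator = 7.58 + 2.35 + 8.78 = 18.71 million.
Denominator = 218.77 + 2.35 = 221.12 million.
Broad rate = 18.71 / 221.12 = 8.46%.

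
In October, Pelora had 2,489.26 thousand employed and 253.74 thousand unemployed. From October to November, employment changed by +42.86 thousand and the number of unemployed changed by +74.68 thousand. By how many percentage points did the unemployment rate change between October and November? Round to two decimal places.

The unemployment rate changed by +2.23 percentage points.

October: labor force = 2,489.26 + 253.74 = 2,743.00; u = 253.74/2,743.00 = 9.25%.
November: labor force = 2,532.12 + 328.42 = 2,860.54; u = 328.42/2,860.54 = 11.48%.
Change = 11.48% − 9.25% = +2.23 pp.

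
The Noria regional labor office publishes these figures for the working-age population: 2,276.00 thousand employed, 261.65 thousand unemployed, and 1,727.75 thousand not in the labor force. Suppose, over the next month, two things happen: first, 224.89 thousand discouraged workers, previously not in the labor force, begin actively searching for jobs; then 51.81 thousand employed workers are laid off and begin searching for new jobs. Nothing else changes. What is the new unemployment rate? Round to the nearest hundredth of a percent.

Initially, labor force = 2,276.00 + 261.65 = 2,537.65 thousand, so u = 261.65/2,537.65 = 10.31%.
After the first change, unemployed and labor force both rise by 224.89 → E = 2,276.00, U = 486.54, labor force = 2,762.54 thousand.
After the second change, employed falls and unemployed rises by 51.81; labor force unchanged → E = 2,224.19, U = 538.35, labor force = 2,762.54 thousand.
New unemployment rate = 538.35 / 2,762.54 = 19.49%.

New unemployment rate ≈ 19.49%.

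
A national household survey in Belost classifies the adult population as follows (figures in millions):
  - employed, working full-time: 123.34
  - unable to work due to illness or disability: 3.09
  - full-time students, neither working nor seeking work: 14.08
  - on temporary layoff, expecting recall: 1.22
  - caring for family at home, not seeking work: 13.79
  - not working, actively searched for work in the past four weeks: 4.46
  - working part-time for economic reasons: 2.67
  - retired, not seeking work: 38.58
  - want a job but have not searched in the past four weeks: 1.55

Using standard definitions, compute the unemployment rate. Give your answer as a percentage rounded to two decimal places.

Unemployment rate ≈ 4.31%.

Employed = 123.34 + 2.67 = 126.01 million (anyone who worked, including part-time for economic reasons, counts as employed).
Unemployed = 1.22 + 4.46 = 5.68 million (jobless and actively searching, or on temporary layoff).
Labor force = 126.01 + 5.68 = 131.69 million.
Unemployment rate = 5.68 / 131.69 = 4.31%.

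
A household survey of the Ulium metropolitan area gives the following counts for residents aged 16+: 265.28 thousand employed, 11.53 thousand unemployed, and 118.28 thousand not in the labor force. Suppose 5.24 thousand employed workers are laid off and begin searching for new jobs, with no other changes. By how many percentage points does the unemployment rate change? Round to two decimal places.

Initially, labor force = 265.28 + 11.53 = 276.81 thousand, so u = 11.53/276.81 = 4.17%.
After the change, employed falls and unemployed rises by 5.24; labor force unchanged → E = 260.04, U = 16.77, labor force = 276.81 thousand.
New unemployment rate = 16.77 / 276.81 = 6.06%.
Change = 6.06% − 4.17% = +1.89 percentage points.

The unemployment rate changes by +1.89 percentage points.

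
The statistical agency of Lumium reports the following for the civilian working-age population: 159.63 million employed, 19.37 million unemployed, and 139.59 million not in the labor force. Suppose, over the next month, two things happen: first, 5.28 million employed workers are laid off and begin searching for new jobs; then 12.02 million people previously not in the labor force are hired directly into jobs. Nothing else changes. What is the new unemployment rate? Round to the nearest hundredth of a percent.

Initially, labor force = 159.63 + 19.37 = 179.00 million, so u = 19.37/179.00 = 10.82%.
After the first change, employed falls and unemployed rises by 5.28; labor force unchanged → E = 154.35, U = 24.65, labor force = 179.00 million.
After the second change, employed and labor force both rise by 12.02; unemployed unchanged → E = 166.37, U = 24.65, labor force = 191.02 million.
New unemployment rate = 24.65 / 191.02 = 12.90%.

New unemployment rate ≈ 12.90%.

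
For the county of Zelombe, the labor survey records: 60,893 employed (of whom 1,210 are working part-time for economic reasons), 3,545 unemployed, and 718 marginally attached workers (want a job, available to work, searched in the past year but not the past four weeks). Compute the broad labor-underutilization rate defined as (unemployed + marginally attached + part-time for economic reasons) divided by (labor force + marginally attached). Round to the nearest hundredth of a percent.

Labor force = 60,893 + 3,545 = 64,438.
Numerator = 3,545 + 718 + 1,210 = 5,473.
Denominator = 64,438 + 718 = 65,156.
Broad rate = 5,473 / 65,156 = 8.40%.

Broad underutilization rate ≈ 8.40%.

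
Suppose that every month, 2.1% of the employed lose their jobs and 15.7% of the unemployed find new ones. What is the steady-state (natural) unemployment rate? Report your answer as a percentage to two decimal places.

Steady-state unemployment rate ≈ 11.80%.

At steady state the flows balance: s·E = f·U, so U/(E+U) = s/(s+f).
u* = 2.1 / (2.1 + 15.7) = 2.1 / 17.80 = 11.80%.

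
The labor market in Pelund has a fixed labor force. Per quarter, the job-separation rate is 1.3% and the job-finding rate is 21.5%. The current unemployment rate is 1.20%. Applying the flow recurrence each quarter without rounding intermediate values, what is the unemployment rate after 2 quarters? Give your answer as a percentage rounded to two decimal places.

Unemployment rate after two quarters ≈ 3.02%.

With a fixed labor force, u_{t+1} = u_t + s·(1−u_t) − f·u_t = u_t·(1−s−f) + s.
Here 1−s−f = 0.772 and s = 0.013.
u_1 = 0.012000 × 0.772 + 0.013 = 0.022264.
u_2 = 0.022264 × 0.772 + 0.013 = 0.030188.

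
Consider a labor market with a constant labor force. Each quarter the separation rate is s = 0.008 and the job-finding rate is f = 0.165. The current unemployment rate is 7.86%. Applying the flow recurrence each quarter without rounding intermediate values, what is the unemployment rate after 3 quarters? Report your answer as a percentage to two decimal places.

Unemployment rate after three quarters ≈ 6.45%.

With a fixed labor force, u_{t+1} = u_t + s·(1−u_t) − f·u_t = u_t·(1−s−f) + s.
Here 1−s−f = 0.827 and s = 0.008.
u_1 = 0.078600 × 0.827 + 0.008 = 0.073002.
u_2 = 0.073002 × 0.827 + 0.008 = 0.068373.
u_3 = 0.068373 × 0.827 + 0.008 = 0.064544.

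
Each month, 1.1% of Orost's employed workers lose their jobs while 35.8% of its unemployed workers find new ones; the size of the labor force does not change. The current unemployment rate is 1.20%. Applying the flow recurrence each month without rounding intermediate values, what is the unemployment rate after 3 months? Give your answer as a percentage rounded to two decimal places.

Unemployment rate after three months ≈ 2.53%.

With a fixed labor force, u_{t+1} = u_t + s·(1−u_t) − f·u_t = u_t·(1−s−f) + s.
Here 1−s−f = 0.631 and s = 0.011.
u_1 = 0.012000 × 0.631 + 0.011 = 0.018572.
u_2 = 0.018572 × 0.631 + 0.011 = 0.022719.
u_3 = 0.022719 × 0.631 + 0.011 = 0.025336.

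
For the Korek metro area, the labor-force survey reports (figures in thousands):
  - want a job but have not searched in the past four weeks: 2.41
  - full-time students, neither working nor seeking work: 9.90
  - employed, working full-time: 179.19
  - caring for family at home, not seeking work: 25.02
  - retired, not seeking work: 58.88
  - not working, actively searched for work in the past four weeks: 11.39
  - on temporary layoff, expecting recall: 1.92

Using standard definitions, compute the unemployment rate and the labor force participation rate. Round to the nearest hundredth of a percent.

Unemployment rate ≈ 6.91%; labor force participation rate ≈ 66.68%.

Employed = 179.19 thousand.
Unemployed = 11.39 + 1.92 = 13.31 thousand (jobless and actively searching, or on temporary layoff).
Labor force = 179.19 + 13.31 = 192.50 thousand.
Not in labor force = 2.41 + 9.90 + 25.02 + 58.88 = 96.21 thousand (those not working and not actively searching are outside the labor force — including those who want a job but have given up searching).
Civilian working-age population = 192.50 + 96.21 = 288.71 thousand.
Unemployment rate = 13.31 / 192.50 = 6.91%.
Labor force participation rate = 192.50 / 288.71 = 66.68%.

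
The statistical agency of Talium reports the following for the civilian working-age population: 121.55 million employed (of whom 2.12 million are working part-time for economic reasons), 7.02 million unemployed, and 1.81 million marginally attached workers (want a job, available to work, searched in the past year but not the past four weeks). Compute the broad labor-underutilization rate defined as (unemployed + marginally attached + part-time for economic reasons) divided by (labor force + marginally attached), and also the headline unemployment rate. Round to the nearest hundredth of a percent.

Labor force = 121.55 + 7.02 = 128.57 million.
Numerator = 7.02 + 1.81 + 2.12 = 10.95 million.
Denominator = 128.57 + 1.81 = 130.38 million.
Broad rate = 10.95 / 130.38 = 8.40%.
Headline unemployment rate = 7.02 / 128.57 = 5.46%.

Broad underutilization rate ≈ 8.40%; headline unemployment rate ≈ 5.46%.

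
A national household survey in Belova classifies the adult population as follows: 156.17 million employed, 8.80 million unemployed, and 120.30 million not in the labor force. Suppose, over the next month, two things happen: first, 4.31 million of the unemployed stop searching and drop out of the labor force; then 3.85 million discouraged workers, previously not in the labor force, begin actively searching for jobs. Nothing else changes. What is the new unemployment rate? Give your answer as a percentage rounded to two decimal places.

New unemployment rate ≈ 5.07%.

Initially, labor force = 156.17 + 8.80 = 164.97 million, so u = 8.80/164.97 = 5.33%.
After the first change, unemployed and labor force both fall by 4.31 → E = 156.17, U = 4.49, labor force = 160.66 million.
After the second change, unemployed and labor force both rise by 3.85 → E = 156.17, U = 8.34, labor force = 164.51 million.
New unemployment rate = 8.34 / 164.51 = 5.07%.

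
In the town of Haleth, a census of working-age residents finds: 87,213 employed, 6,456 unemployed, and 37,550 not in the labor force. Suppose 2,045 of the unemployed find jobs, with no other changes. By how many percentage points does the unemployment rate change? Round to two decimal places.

Initially, labor force = 87,213 + 6,456 = 93,669, so u = 6,456/93,669 = 6.89%.
After the change, unemployed falls and employed rises by 2,045; labor force unchanged → E = 89,258, U = 4,411, labor force = 93,669.
New unemployment rate = 4,411 / 93,669 = 4.71%.
Change = 4.71% − 6.89% = −2.18 percentage points.

The unemployment rate changes by −2.18 percentage points.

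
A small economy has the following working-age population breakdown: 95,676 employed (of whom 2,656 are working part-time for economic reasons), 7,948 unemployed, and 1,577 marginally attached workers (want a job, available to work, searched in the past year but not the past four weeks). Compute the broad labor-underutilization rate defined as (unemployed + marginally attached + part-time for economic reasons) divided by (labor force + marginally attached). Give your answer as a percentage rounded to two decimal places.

Labor force = 95,676 + 7,948 = 103,624.
Numerator = 7,948 + 1,577 + 2,656 = 12,181.
Denominator = 103,624 + 1,577 = 105,201.
Broad rate = 12,181 / 105,201 = 11.58%.

Broad underutilization rate ≈ 11.58%.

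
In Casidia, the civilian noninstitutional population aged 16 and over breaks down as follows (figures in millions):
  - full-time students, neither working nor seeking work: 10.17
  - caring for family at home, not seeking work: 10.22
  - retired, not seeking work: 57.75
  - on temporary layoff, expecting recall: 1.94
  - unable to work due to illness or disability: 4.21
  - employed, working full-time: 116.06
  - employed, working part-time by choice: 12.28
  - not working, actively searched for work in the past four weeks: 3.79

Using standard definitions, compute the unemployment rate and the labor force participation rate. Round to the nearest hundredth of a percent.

Employed = 116.06 + 12.28 = 128.34 million.
Unemployed = 1.94 + 3.79 = 5.73 million (jobless and actively searching, or on temporary layoff).
Labor force = 128.34 + 5.73 = 134.07 million.
Not in labor force = 10.17 + 10.22 + 57.75 + 4.21 = 82.35 million (those not working and not actively searching are outside the labor force).
Civilian working-age population = 134.07 + 82.35 = 216.42 million.
Unemployment rate = 5.73 / 134.07 = 4.27%.
Labor force participation rate = 134.07 / 216.42 = 61.95%.

Unemployment rate ≈ 4.27%; labor force participation rate ≈ 61.95%.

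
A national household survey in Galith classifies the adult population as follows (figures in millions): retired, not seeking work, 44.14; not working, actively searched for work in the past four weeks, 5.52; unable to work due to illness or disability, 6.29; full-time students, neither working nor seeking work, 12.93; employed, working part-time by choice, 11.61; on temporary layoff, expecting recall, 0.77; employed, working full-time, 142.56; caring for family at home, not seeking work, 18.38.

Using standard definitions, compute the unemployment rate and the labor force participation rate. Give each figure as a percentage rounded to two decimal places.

Employed = 11.61 + 142.56 = 154.17 million.
Unemployed = 5.52 + 0.77 = 6.29 million (jobless and actively searching, or on temporary layoff).
Labor force = 154.17 + 6.29 = 160.46 million.
Not in labor force = 44.14 + 6.29 + 12.93 + 18.38 = 81.74 million (those not working and not actively searching are outside the labor force).
Civilian working-age population = 160.46 + 81.74 = 242.20 million.
Unemployment rate = 6.29 / 160.46 = 3.92%.
Labor force participation rate = 160.46 / 242.20 = 66.25%.

Unemployment rate ≈ 3.92%; labor force participation rate ≈ 66.25%.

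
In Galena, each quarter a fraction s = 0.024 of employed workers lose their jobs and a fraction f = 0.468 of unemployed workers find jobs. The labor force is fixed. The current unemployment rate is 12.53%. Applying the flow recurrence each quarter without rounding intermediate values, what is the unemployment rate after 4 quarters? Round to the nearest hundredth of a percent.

With a fixed labor force, u_{t+1} = u_t + s·(1−u_t) − f·u_t = u_t·(1−s−f) + s.
Here 1−s−f = 0.508 and s = 0.024.
u_1 = 0.125300 × 0.508 + 0.024 = 0.087652.
u_2 = 0.087652 × 0.508 + 0.024 = 0.068527.
u_3 = 0.068527 × 0.508 + 0.024 = 0.058812.
u_4 = 0.058812 × 0.508 + 0.024 = 0.053876.

Unemployment rate after four quarters ≈ 5.39%.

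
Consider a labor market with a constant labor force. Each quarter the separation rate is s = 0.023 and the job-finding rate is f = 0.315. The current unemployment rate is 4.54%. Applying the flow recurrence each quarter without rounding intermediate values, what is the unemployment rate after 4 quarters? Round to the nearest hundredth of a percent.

Unemployment rate after four quarters ≈ 6.37%.

With a fixed labor force, u_{t+1} = u_t + s·(1−u_t) − f·u_t = u_t·(1−s−f) + s.
Here 1−s−f = 0.662 and s = 0.023.
u_1 = 0.045400 × 0.662 + 0.023 = 0.053055.
u_2 = 0.053055 × 0.662 + 0.023 = 0.058122.
u_3 = 0.058122 × 0.662 + 0.023 = 0.061477.
u_4 = 0.061477 × 0.662 + 0.023 = 0.063698.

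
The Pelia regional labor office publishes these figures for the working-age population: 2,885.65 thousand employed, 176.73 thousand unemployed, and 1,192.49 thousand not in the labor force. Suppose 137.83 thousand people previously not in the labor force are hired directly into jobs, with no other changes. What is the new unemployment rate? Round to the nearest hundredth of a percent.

New unemployment rate ≈ 5.52%.

Initially, labor force = 2,885.65 + 176.73 = 3,062.38 thousand, so u = 176.73/3,062.38 = 5.77%.
After the change, employed and labor force both rise by 137.83; unemployed unchanged → E = 3,023.48, U = 176.73, labor force = 3,200.21 thousand.
New unemployment rate = 176.73 / 3,200.21 = 5.52%.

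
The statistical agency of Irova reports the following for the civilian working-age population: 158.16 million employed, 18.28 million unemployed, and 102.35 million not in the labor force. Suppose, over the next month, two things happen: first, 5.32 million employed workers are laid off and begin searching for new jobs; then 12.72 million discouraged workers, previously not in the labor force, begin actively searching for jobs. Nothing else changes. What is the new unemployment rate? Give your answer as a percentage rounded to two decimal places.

Initially, labor force = 158.16 + 18.28 = 176.44 million, so u = 18.28/176.44 = 10.36%.
After the first change, employed falls and unemployed rises by 5.32; labor force unchanged → E = 152.84, U = 23.60, labor force = 176.44 million.
After the second change, unemployed and labor force both rise by 12.72 → E = 152.84, U = 36.32, labor force = 189.16 million.
New unemployment rate = 36.32 / 189.16 = 19.20%.

New unemployment rate ≈ 19.20%.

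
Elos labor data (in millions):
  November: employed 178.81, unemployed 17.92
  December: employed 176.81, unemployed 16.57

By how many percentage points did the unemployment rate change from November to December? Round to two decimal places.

The unemployment rate changed by −0.54 percentage points.

November: labor force = 178.81 + 17.92 = 196.73; u = 17.92/196.73 = 9.11%.
December: labor force = 176.81 + 16.57 = 193.38; u = 16.57/193.38 = 8.57%.
Change = 8.57% − 9.11% = −0.54 pp.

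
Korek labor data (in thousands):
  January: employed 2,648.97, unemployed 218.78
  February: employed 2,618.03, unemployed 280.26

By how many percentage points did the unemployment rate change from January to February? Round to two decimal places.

The unemployment rate changed by +2.04 percentage points.

January: labor force = 2,648.97 + 218.78 = 2,867.75; u = 218.78/2,867.75 = 7.63%.
February: labor force = 2,618.03 + 280.26 = 2,898.29; u = 280.26/2,898.29 = 9.67%.
Change = 9.67% − 7.63% = +2.04 pp.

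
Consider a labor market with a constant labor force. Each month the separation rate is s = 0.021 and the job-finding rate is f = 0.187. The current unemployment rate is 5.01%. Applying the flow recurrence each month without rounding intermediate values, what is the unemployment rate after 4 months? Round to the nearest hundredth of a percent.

Unemployment rate after four months ≈ 8.09%.

With a fixed labor force, u_{t+1} = u_t + s·(1−u_t) − f·u_t = u_t·(1−s−f) + s.
Here 1−s−f = 0.792 and s = 0.021.
u_1 = 0.050100 × 0.792 + 0.021 = 0.060679.
u_2 = 0.060679 × 0.792 + 0.021 = 0.069058.
u_3 = 0.069058 × 0.792 + 0.021 = 0.075694.
u_4 = 0.075694 × 0.792 + 0.021 = 0.080950.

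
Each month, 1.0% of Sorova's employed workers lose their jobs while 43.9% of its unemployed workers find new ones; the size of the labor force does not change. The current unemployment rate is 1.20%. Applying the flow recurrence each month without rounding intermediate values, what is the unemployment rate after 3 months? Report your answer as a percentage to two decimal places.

With a fixed labor force, u_{t+1} = u_t + s·(1−u_t) − f·u_t = u_t·(1−s−f) + s.
Here 1−s−f = 0.551 and s = 0.010.
u_1 = 0.012000 × 0.551 + 0.010 = 0.016612.
u_2 = 0.016612 × 0.551 + 0.010 = 0.019153.
u_3 = 0.019153 × 0.551 + 0.010 = 0.020553.

Unemployment rate after three months ≈ 2.06%.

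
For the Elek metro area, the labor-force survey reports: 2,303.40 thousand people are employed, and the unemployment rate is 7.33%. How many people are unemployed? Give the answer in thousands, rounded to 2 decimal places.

About 182.19 thousand are unemployed.

Let U be the number unemployed. The labor force is E + U, and U/(E+U) = 0.0733.
So U = 0.0733 × 2,303.40 / (1 − 0.0733) = 168.8392 / 0.9267 ≈ 182.19 thousand.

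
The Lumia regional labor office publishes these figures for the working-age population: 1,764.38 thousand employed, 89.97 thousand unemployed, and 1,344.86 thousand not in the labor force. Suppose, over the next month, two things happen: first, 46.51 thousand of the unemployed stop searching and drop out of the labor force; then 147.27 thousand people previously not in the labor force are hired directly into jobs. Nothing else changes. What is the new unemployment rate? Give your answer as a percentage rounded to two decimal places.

New unemployment rate ≈ 2.22%.

Initially, labor force = 1,764.38 + 89.97 = 1,854.35 thousand, so u = 89.97/1,854.35 = 4.85%.
After the first change, unemployed and labor force both fall by 46.51 → E = 1,764.38, U = 43.46, labor force = 1,807.84 thousand.
After the second change, employed and labor force both rise by 147.27; unemployed unchanged → E = 1,911.65, U = 43.46, labor force = 1,955.11 thousand.
New unemployment rate = 43.46 / 1,955.11 = 2.22%.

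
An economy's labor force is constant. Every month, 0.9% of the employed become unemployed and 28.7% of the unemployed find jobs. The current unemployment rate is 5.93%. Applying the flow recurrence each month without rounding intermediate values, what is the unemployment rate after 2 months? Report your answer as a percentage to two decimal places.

With a fixed labor force, u_{t+1} = u_t + s·(1−u_t) − f·u_t = u_t·(1−s−f) + s.
Here 1−s−f = 0.704 and s = 0.009.
u_1 = 0.059300 × 0.704 + 0.009 = 0.050747.
u_2 = 0.050747 × 0.704 + 0.009 = 0.044726.

Unemployment rate after two months ≈ 4.47%.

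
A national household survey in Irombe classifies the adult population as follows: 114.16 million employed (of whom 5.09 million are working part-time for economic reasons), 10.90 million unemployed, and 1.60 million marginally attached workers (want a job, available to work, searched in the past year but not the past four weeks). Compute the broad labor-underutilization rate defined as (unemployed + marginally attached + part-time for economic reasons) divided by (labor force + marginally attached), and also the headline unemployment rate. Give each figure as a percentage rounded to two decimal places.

Labor force = 114.16 + 10.90 = 125.06 million.
Numerator = 10.90 + 1.60 + 5.09 = 17.59 million.
Denominator = 125.06 + 1.60 = 126.66 million.
Broad rate = 17.59 / 126.66 = 13.89%.
Headline unemployment rate = 10.90 / 125.06 = 8.72%.

Broad underutilization rate ≈ 13.89%; headline unemployment rate ≈ 8.72%.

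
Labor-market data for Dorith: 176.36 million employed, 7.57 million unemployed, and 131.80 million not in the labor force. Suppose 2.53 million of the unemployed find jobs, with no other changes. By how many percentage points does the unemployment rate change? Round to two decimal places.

The unemployment rate changes by −1.38 percentage points.

Initially, labor force = 176.36 + 7.57 = 183.93 million, so u = 7.57/183.93 = 4.12%.
After the change, unemployed falls and employed rises by 2.53; labor force unchanged → E = 178.89, U = 5.04, labor force = 183.93 million.
New unemployment rate = 5.04 / 183.93 = 2.74%.
Change = 2.74% − 4.12% = −1.38 percentage points.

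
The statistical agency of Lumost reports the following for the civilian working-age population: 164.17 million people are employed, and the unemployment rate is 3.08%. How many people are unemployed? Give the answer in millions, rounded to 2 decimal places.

About 5.22 million are unemployed.

Let U be the number unemployed. The labor force is E + U, and U/(E+U) = 0.0308.
So U = 0.0308 × 164.17 / (1 − 0.0308) = 5.0564 / 0.9692 ≈ 5.22 million.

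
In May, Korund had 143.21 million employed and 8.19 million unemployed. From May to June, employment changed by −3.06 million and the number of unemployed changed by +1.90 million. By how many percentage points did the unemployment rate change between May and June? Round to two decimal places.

May: labor force = 143.21 + 8.19 = 151.40; u = 8.19/151.40 = 5.41%.
June: labor force = 140.15 + 10.09 = 150.24; u = 10.09/150.24 = 6.72%.
Change = 6.72% − 5.41% = +1.31 pp.

The unemployment rate changed by +1.31 percentage points.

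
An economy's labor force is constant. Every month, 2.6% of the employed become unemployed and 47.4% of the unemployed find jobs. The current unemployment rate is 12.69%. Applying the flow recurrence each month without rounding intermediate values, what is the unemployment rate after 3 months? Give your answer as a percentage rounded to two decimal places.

With a fixed labor force, u_{t+1} = u_t + s·(1−u_t) − f·u_t = u_t·(1−s−f) + s.
Here 1−s−f = 0.500 and s = 0.026.
u_1 = 0.126900 × 0.500 + 0.026 = 0.089450.
u_2 = 0.089450 × 0.500 + 0.026 = 0.070725.
u_3 = 0.070725 × 0.500 + 0.026 = 0.061363.

Unemployment rate after three months ≈ 6.14%.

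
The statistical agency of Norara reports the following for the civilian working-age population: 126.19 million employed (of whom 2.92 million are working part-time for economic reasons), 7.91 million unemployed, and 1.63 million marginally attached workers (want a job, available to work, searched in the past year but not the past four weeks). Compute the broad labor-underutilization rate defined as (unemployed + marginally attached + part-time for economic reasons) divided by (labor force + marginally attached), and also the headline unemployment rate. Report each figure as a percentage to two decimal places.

Broad underutilization rate ≈ 9.18%; headline unemployment rate ≈ 5.90%.

Labor force = 126.19 + 7.91 = 134.10 million.
Numerator = 7.91 + 1.63 + 2.92 = 12.46 million.
Denominator = 134.10 + 1.63 = 135.73 million.
Broad rate = 12.46 / 135.73 = 9.18%.
Headline unemployment rate = 7.91 / 134.10 = 5.90%.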